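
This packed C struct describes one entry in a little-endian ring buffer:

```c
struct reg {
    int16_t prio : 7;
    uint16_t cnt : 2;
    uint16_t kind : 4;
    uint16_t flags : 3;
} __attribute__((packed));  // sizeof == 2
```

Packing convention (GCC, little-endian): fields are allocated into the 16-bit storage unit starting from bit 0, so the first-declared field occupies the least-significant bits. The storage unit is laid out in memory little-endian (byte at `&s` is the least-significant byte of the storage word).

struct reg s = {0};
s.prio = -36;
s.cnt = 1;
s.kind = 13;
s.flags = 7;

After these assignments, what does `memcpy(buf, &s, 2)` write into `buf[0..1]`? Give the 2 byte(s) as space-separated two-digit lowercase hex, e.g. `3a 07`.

[0+:7] prio=-36 & 0x7f = 0x5c; word=0x005c
[7+:2] cnt=1 & 0x3 = 0x1; word=0x00dc
[9+:4] kind=13 & 0xf = 0xd; word=0x1adc
[13+:3] flags=7 & 0x7 = 0x7; word=0xfadc
word = 0xfadc → little-endian bytes:
  [0]=0xdc  [1]=0xfa

dc fa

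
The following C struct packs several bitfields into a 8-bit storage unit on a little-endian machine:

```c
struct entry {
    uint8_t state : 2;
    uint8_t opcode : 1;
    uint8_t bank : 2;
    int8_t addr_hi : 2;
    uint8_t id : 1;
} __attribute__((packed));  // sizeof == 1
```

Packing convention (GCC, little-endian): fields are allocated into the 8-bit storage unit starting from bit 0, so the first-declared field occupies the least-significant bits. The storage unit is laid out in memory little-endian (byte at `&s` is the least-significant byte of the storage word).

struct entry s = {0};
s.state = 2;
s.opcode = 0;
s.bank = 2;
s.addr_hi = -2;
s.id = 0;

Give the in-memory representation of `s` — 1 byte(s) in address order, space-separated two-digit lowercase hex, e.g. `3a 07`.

state:2 = 2 → 0x2 << 0 → word 0x02
opcode:1 = 0 → 0x0 << 2 → word 0x02
bank:2 = 2 → 0x2 << 3 → word 0x12
addr_hi:2 = -2 → 0x2 << 5 → word 0x52
id:1 = 0 → 0x0 << 7 → word 0x52
word = 0x52 → little-endian bytes:
  [0]=0x52

52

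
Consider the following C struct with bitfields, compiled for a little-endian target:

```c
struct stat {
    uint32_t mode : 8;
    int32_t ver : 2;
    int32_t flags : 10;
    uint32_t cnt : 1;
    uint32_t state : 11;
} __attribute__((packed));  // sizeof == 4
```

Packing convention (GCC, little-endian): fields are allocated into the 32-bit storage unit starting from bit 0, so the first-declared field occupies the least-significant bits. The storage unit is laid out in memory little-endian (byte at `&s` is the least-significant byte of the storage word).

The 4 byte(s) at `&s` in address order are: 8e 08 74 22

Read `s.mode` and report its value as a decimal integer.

[0]=0x8e [1]=0x08 [2]=0x74 [3]=0x22 (little-endian) → word 0x2274088e
mode:8 @ bit 0 → (0x2274088e>>0)&0xff = 0x8e  ←
ver:2 @ bit 8 → (0x2274088e>>8)&0x3 = 0x0
flags:10 @ bit 10 → (0x2274088e>>10)&0x3ff = 0x102
cnt:1 @ bit 20 → (0x2274088e>>20)&0x1 = 0x1
state:11 @ bit 21 → (0x2274088e>>21)&0x7ff = 0x113

142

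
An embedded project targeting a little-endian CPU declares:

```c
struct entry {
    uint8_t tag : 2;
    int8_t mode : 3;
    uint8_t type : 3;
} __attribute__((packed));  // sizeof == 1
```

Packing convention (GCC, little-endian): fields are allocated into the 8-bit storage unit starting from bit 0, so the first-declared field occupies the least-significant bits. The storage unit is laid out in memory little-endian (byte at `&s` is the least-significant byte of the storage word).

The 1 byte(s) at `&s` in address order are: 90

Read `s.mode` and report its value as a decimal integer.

-4

[0]=0x90 (little-endian) → word 0x90
tag [0+:2] = (word>>0) & 0x3 = 0
mode [2+:3] = (word>>2) & 0x7 = 4  ←
type [5+:3] = (word>>5) & 0x7 = 4
mode signed 3b, MSB=1: 4 - 8 = -4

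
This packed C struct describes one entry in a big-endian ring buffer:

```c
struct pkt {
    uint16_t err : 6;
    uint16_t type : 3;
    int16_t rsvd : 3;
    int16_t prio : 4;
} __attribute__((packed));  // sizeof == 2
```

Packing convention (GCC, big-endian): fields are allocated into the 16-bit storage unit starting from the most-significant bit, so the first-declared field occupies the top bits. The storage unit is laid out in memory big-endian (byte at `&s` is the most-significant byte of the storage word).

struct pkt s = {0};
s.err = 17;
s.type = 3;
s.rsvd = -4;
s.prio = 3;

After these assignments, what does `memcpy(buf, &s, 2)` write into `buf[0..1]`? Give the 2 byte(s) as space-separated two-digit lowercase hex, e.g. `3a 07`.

45 c3

err (6b) val=17 bits=0x11 at bit 10: 0x4400
type (3b) val=3 bits=0x3 at bit 7: 0x4580
rsvd (3b) val=-4 bits=0x4 at bit 4: 0x45c0
prio (4b) val=3 bits=0x3 at bit 0: 0x45c3
word = 0x45c3 → big-endian bytes:
  [0]=0x45  [1]=0xc3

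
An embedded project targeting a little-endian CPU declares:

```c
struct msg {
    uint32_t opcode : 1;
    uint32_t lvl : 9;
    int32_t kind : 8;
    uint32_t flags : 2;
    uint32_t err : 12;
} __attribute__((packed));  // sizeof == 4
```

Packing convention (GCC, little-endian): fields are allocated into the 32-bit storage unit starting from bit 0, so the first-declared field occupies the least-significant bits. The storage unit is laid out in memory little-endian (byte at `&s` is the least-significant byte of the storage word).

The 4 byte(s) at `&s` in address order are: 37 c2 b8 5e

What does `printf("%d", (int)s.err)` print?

1515

[0]=0x37 [1]=0xc2 [2]=0xb8 [3]=0x5e (little-endian) → word 0x5eb8c237
opcode:1 @ bit 0 → (0x5eb8c237>>0)&0x1 = 0x1
lvl:9 @ bit 1 → (0x5eb8c237>>1)&0x1ff = 0x11b
kind:8 @ bit 10 → (0x5eb8c237>>10)&0xff = 0x30
flags:2 @ bit 18 → (0x5eb8c237>>18)&0x3 = 0x2
err:12 @ bit 20 → (0x5eb8c237>>20)&0xfff = 0x5eb  ←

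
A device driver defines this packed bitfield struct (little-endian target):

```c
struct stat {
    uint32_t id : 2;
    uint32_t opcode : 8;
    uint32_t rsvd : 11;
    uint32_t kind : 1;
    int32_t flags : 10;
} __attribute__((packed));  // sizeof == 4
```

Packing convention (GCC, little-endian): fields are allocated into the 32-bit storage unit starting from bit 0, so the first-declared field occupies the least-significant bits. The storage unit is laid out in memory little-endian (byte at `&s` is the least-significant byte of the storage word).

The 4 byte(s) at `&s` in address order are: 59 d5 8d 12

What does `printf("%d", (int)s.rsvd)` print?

[0]=0x59 [1]=0xd5 [2]=0x8d [3]=0x12 (little-endian) → word 0x128dd559
id:2 @ bit 0 → (0x128dd559>>0)&0x3 = 0x1
opcode:8 @ bit 2 → (0x128dd559>>2)&0xff = 0x56
rsvd:11 @ bit 10 → (0x128dd559>>10)&0x7ff = 0x375  ←
kind:1 @ bit 21 → (0x128dd559>>21)&0x1 = 0x0
flags:10 @ bit 22 → (0x128dd559>>22)&0x3ff = 0x4a

885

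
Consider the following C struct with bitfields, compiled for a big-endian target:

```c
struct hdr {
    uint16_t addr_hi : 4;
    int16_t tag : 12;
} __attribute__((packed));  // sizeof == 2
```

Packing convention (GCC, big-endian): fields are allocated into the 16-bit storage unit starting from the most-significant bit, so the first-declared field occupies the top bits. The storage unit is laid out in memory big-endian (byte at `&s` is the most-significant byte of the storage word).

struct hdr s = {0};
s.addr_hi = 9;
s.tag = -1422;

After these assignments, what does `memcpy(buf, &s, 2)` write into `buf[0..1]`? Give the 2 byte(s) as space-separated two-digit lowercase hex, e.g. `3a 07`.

addr_hi:4 = 9 → 0x9 << 12 → word 0x9000
tag:12 = -1422 → 0xa72 << 0 → word 0x9a72
word = 0x9a72 → big-endian bytes:
  [0]=0x9a  [1]=0x72

9a 72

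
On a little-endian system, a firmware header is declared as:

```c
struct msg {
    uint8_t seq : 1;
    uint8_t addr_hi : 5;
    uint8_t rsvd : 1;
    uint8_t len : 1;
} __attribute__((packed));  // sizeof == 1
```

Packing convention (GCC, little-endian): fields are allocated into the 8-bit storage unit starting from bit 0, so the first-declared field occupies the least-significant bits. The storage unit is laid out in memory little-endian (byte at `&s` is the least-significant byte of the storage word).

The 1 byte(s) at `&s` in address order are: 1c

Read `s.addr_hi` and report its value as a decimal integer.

14

[0]=0x1c (little-endian) → word 0x1c
seq [0+:1] = (word>>0) & 0x1 = 0
addr_hi [1+:5] = (word>>1) & 0x1f = 14  ←
rsvd [6+:1] = (word>>6) & 0x1 = 0
len [7+:1] = (word>>7) & 0x1 = 0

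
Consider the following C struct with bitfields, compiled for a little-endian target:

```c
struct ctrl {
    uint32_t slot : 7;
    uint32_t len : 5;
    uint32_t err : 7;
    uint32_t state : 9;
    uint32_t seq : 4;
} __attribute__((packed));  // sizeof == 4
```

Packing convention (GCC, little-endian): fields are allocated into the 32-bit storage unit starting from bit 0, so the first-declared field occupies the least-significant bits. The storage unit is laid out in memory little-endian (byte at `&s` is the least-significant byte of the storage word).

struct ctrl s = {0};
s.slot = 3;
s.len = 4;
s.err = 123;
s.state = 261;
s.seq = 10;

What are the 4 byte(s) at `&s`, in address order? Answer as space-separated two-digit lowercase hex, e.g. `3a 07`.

[0+:7] slot=3 & 0x7f = 0x3; word=0x00000003
[7+:5] len=4 & 0x1f = 0x4; word=0x00000203
[12+:7] err=123 & 0x7f = 0x7b; word=0x0007b203
[19+:9] state=261 & 0x1ff = 0x105; word=0x082fb203
[28+:4] seq=10 & 0xf = 0xa; word=0xa82fb203
word = 0xa82fb203 → little-endian bytes:
  [0]=0x03  [1]=0xb2  [2]=0x2f  [3]=0xa8

03 b2 2f a8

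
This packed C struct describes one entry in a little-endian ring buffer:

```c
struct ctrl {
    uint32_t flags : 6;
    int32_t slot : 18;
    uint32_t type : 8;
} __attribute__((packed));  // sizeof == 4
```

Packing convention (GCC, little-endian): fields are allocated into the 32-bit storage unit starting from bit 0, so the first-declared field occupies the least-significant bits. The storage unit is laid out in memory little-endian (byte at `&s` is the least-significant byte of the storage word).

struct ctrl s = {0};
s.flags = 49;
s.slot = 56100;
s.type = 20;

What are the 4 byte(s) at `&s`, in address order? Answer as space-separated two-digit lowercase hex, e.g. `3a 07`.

31 c9 36 14

[0+:6] flags=49 & 0x3f = 0x31; word=0x00000031
[6+:18] slot=56100 & 0x3ffff = 0xdb24; word=0x0036c931
[24+:8] type=20 & 0xff = 0x14; word=0x1436c931
word = 0x1436c931 → little-endian bytes:
  [0]=0x31  [1]=0xc9  [2]=0x36  [3]=0x14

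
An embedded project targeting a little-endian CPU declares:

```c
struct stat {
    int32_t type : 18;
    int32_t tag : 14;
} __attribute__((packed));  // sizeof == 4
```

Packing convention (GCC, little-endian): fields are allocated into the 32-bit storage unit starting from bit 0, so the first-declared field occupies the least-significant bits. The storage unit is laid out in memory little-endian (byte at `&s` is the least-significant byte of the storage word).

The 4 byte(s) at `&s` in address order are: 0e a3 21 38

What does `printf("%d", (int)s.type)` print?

[0]=0x0e [1]=0xa3 [2]=0x21 [3]=0x38 (little-endian) → word 0x3821a30e
type:18 @ bit 0 → (0x3821a30e>>0)&0x3ffff = 0x1a30e  ←
tag:14 @ bit 18 → (0x3821a30e>>18)&0x3fff = 0xe08
type signed 18b, MSB=0: value = 107278

107278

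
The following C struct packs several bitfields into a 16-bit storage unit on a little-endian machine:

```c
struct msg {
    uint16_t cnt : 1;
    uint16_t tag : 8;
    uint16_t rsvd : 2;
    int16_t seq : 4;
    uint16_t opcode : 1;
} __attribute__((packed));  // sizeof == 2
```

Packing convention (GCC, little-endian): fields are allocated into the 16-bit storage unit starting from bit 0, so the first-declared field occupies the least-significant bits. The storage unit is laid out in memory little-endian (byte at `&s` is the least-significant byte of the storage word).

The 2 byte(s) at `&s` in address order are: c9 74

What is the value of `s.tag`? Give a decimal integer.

100

[0]=0xc9 [1]=0x74 (little-endian) → word 0x74c9
cnt [0+:1] = (word>>0) & 0x1 = 1
tag [1+:8] = (word>>1) & 0xff = 100  ←
rsvd [9+:2] = (word>>9) & 0x3 = 2
seq [11+:4] = (word>>11) & 0xf = 14
opcode [15+:1] = (word>>15) & 0x1 = 0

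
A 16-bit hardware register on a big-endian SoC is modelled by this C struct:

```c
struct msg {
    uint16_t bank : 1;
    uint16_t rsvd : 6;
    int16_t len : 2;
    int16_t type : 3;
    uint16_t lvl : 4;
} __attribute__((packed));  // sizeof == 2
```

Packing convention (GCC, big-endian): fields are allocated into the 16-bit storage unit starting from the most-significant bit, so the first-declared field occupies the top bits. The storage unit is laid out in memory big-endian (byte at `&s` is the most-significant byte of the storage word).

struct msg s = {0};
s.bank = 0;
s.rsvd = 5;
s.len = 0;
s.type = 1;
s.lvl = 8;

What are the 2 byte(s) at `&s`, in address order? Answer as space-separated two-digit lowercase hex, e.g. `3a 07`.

bank:1 = 0 → 0x0 << 15 → word 0x0000
rsvd:6 = 5 → 0x5 << 9 → word 0x0a00
len:2 = 0 → 0x0 << 7 → word 0x0a00
type:3 = 1 → 0x1 << 4 → word 0x0a10
lvl:4 = 8 → 0x8 << 0 → word 0x0a18
word = 0x0a18 → big-endian bytes:
  [0]=0x0a  [1]=0x18

0a 18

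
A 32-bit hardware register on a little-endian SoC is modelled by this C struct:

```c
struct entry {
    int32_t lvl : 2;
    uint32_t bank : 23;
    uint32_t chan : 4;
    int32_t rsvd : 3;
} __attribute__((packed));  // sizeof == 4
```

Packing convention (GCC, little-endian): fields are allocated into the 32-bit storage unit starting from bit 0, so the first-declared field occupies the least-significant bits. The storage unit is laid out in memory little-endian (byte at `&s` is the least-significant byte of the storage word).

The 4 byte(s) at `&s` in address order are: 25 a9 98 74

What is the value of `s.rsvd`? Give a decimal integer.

3

[0]=0x25 [1]=0xa9 [2]=0x98 [3]=0x74 (little-endian) → word 0x7498a925
lvl:2 @ bit 0 → (0x7498a925>>0)&0x3 = 0x1
bank:23 @ bit 2 → (0x7498a925>>2)&0x7fffff = 0x262a49
chan:4 @ bit 25 → (0x7498a925>>25)&0xf = 0xa
rsvd:3 @ bit 29 → (0x7498a925>>29)&0x7 = 0x3  ←
rsvd signed 3b, MSB=0: value = 3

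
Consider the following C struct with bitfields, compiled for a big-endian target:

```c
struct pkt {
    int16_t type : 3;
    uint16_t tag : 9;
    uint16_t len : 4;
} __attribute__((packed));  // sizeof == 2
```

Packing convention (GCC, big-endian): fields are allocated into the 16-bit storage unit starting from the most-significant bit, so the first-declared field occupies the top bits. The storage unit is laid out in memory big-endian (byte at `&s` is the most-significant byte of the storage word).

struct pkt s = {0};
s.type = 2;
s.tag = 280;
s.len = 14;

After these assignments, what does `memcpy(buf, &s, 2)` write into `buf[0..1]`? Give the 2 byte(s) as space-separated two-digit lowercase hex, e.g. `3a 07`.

type (3b) val=2 bits=0x2 at bit 13: 0x4000
tag (9b) val=280 bits=0x118 at bit 4: 0x5180
len (4b) val=14 bits=0xe at bit 0: 0x518e
word = 0x518e → big-endian bytes:
  [0]=0x51  [1]=0x8e

51 8e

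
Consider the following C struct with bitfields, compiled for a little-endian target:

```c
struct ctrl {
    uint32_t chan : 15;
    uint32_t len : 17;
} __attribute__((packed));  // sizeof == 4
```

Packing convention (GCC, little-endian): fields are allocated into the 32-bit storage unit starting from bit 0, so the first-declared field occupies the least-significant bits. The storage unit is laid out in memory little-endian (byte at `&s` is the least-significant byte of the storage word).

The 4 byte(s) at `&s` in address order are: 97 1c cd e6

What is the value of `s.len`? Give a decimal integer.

118170

[0]=0x97 [1]=0x1c [2]=0xcd [3]=0xe6 (little-endian) → word 0xe6cd1c97
chan [0+:15] = (word>>0) & 0x7fff = 7319
len [15+:17] = (word>>15) & 0x1ffff = 118170  ←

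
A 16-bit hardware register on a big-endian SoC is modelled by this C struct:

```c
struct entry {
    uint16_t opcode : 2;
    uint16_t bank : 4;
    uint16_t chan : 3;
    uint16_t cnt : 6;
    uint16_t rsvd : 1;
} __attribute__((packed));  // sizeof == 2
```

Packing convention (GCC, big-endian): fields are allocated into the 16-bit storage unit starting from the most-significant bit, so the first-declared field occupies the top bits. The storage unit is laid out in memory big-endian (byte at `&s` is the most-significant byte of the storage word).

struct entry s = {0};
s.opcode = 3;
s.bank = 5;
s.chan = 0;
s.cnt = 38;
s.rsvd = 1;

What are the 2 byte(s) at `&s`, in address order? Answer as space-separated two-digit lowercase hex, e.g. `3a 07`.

d4 4d

opcode:2 = 3 → 0x3 << 14 → word 0xc000
bank:4 = 5 → 0x5 << 10 → word 0xd400
chan:3 = 0 → 0x0 << 7 → word 0xd400
cnt:6 = 38 → 0x26 << 1 → word 0xd44c
rsvd:1 = 1 → 0x1 << 0 → word 0xd44d
word = 0xd44d → big-endian bytes:
  [0]=0xd4  [1]=0x4d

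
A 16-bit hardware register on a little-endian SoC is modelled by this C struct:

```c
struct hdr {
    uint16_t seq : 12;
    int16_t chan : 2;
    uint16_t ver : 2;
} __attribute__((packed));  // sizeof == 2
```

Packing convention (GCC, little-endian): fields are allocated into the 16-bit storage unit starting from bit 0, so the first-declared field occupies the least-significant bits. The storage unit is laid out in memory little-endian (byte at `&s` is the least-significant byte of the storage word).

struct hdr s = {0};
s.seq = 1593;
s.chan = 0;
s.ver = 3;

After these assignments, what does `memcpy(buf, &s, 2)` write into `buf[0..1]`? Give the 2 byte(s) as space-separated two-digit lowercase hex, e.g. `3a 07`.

seq (12b) val=1593 bits=0x639 at bit 0: 0x0639
chan (2b) val=0 bits=0x0 at bit 12: 0x0639
ver (2b) val=3 bits=0x3 at bit 14: 0xc639
word = 0xc639 → little-endian bytes:
  [0]=0x39  [1]=0xc6

39 c6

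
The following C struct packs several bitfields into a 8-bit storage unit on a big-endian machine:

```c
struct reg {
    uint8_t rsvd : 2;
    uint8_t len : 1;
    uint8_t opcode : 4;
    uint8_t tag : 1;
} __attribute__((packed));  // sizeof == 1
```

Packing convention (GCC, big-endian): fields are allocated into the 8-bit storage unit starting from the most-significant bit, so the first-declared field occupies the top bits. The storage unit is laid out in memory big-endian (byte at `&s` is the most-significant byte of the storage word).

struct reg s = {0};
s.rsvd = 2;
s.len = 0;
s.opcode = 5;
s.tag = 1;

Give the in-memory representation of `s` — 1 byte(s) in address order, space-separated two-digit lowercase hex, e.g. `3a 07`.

[6+:2] rsvd=2 & 0x3 = 0x2; word=0x80
[5+:1] len=0 & 0x1 = 0x0; word=0x80
[1+:4] opcode=5 & 0xf = 0x5; word=0x8a
[0+:1] tag=1 & 0x1 = 0x1; word=0x8b
word = 0x8b → big-endian bytes:
  [0]=0x8b

8b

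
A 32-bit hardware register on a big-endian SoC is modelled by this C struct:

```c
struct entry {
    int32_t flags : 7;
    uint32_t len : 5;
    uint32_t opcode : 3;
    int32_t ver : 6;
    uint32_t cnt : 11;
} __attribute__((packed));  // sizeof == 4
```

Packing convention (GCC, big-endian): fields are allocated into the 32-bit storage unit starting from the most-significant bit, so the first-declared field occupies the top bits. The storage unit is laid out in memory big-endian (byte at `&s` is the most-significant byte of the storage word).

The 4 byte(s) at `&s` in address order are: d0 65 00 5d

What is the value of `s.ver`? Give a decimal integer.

-32

[0]=0xd0 [1]=0x65 [2]=0x00 [3]=0x5d (big-endian) → word 0xd065005d
flags:7 @ bit 25 → (0xd065005d>>25)&0x7f = 0x68
len:5 @ bit 20 → (0xd065005d>>20)&0x1f = 0x6
opcode:3 @ bit 17 → (0xd065005d>>17)&0x7 = 0x2
ver:6 @ bit 11 → (0xd065005d>>11)&0x3f = 0x20  ←
cnt:11 @ bit 0 → (0xd065005d>>0)&0x7ff = 0x5d
ver signed 6b, MSB=1: 32 - 64 = -32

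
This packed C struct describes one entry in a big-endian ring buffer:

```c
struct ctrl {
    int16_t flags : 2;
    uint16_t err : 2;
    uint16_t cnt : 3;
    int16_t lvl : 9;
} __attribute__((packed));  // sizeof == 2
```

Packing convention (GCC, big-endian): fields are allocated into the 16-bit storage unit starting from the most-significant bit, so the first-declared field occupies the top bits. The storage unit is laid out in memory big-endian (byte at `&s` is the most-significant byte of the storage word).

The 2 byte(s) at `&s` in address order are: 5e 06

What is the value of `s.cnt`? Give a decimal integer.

[0]=0x5e [1]=0x06 (big-endian) → word 0x5e06
flags [14+:2] = (word>>14) & 0x3 = 1
err [12+:2] = (word>>12) & 0x3 = 1
cnt [9+:3] = (word>>9) & 0x7 = 7  ←
lvl [0+:9] = (word>>0) & 0x1ff = 6

7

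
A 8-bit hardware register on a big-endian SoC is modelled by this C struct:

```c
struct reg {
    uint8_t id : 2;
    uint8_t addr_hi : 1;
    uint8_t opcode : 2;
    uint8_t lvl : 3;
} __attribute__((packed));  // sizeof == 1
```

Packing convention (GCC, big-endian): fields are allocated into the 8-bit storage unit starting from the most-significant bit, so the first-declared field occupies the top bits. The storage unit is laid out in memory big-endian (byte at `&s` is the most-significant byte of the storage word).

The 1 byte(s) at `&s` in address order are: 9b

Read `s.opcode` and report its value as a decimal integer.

[0]=0x9b (big-endian) → word 0x9b
id [6+:2] = (word>>6) & 0x3 = 2
addr_hi [5+:1] = (word>>5) & 0x1 = 0
opcode [3+:2] = (word>>3) & 0x3 = 3  ←
lvl [0+:3] = (word>>0) & 0x7 = 3

3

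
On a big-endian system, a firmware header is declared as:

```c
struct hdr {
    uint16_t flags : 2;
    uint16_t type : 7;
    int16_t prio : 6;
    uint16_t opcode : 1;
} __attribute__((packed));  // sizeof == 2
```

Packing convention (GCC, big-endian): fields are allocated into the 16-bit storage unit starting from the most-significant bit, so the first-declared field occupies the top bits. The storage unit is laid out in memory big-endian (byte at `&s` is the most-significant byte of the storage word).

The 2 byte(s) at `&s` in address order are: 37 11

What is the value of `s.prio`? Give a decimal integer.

[0]=0x37 [1]=0x11 (big-endian) → word 0x3711
flags:2 @ bit 14 → (0x3711>>14)&0x3 = 0x0
type:7 @ bit 7 → (0x3711>>7)&0x7f = 0x6e
prio:6 @ bit 1 → (0x3711>>1)&0x3f = 0x8  ←
opcode:1 @ bit 0 → (0x3711>>0)&0x1 = 0x1
prio signed 6b, MSB=0: value = 8

8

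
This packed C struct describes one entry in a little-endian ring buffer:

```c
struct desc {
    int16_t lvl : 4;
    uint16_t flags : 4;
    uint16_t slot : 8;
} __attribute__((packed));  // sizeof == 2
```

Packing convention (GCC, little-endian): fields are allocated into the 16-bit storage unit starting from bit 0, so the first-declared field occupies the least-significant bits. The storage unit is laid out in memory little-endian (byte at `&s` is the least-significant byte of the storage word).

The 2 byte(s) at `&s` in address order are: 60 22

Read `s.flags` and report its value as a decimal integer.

[0]=0x60 [1]=0x22 (little-endian) → word 0x2260
lvl:4 @ bit 0 → (0x2260>>0)&0xf = 0x0
flags:4 @ bit 4 → (0x2260>>4)&0xf = 0x6  ←
slot:8 @ bit 8 → (0x2260>>8)&0xff = 0x22

6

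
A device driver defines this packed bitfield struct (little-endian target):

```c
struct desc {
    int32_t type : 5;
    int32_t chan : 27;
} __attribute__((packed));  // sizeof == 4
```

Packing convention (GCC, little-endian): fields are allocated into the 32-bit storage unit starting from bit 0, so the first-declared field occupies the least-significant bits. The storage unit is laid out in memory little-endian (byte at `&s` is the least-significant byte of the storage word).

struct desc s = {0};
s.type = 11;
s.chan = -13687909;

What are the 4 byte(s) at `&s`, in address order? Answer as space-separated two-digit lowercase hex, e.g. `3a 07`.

6b 73 e4 e5

type:5 = 11 → 0xb << 0 → word 0x0000000b
chan:27 = -13687909 → 0x72f239b << 5 → word 0xe5e4736b
word = 0xe5e4736b → little-endian bytes:
  [0]=0x6b  [1]=0x73  [2]=0xe4  [3]=0xe5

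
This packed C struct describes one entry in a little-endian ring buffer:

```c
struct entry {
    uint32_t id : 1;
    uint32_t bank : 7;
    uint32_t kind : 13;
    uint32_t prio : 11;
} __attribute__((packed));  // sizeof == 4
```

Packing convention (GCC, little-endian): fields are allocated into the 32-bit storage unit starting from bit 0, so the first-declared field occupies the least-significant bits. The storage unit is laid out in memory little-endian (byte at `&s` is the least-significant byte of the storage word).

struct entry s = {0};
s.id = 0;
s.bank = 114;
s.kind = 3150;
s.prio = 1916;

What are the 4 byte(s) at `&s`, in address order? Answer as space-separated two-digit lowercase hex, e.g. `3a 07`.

[0+:1] id=0 & 0x1 = 0x0; word=0x00000000
[1+:7] bank=114 & 0x7f = 0x72; word=0x000000e4
[8+:13] kind=3150 & 0x1fff = 0xc4e; word=0x000c4ee4
[21+:11] prio=1916 & 0x7ff = 0x77c; word=0xef8c4ee4
word = 0xef8c4ee4 → little-endian bytes:
  [0]=0xe4  [1]=0x4e  [2]=0x8c  [3]=0xef

e4 4e 8c ef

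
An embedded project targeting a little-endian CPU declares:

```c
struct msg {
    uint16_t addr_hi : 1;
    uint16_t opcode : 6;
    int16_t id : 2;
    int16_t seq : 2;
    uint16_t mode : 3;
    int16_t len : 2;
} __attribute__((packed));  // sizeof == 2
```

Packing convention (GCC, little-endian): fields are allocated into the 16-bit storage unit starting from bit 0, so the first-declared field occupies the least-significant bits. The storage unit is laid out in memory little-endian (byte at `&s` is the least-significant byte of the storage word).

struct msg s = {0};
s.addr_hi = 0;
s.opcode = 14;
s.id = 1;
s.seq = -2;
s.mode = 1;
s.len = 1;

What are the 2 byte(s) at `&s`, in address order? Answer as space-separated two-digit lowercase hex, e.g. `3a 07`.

9c 4c

[0+:1] addr_hi=0 & 0x1 = 0x0; word=0x0000
[1+:6] opcode=14 & 0x3f = 0xe; word=0x001c
[7+:2] id=1 & 0x3 = 0x1; word=0x009c
[9+:2] seq=-2 & 0x3 = 0x2; word=0x049c
[11+:3] mode=1 & 0x7 = 0x1; word=0x0c9c
[14+:2] len=1 & 0x3 = 0x1; word=0x4c9c
word = 0x4c9c → little-endian bytes:
  [0]=0x9c  [1]=0x4c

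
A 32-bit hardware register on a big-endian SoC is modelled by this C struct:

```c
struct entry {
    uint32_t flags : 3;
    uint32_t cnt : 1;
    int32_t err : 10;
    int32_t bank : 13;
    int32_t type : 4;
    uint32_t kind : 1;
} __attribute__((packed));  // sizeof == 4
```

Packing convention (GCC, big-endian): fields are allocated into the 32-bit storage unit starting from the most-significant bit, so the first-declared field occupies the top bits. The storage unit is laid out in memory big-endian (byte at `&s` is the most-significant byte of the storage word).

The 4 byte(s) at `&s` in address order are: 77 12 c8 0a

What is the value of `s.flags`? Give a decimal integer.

[0]=0x77 [1]=0x12 [2]=0xc8 [3]=0x0a (big-endian) → word 0x7712c80a
flags [29+:3] = (word>>29) & 0x7 = 3  ←
cnt [28+:1] = (word>>28) & 0x1 = 1
err [18+:10] = (word>>18) & 0x3ff = 452
bank [5+:13] = (word>>5) & 0x1fff = 5696
type [1+:4] = (word>>1) & 0xf = 5
kind [0+:1] = (word>>0) & 0x1 = 0

3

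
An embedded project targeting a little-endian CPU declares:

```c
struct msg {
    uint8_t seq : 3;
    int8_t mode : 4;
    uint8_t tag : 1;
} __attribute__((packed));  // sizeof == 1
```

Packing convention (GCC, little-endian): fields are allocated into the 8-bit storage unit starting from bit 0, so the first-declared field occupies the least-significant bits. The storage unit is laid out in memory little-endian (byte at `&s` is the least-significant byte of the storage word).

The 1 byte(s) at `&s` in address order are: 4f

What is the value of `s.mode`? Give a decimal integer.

-7

[0]=0x4f (little-endian) → word 0x4f
seq [0+:3] = (word>>0) & 0x7 = 7
mode [3+:4] = (word>>3) & 0xf = 9  ←
tag [7+:1] = (word>>7) & 0x1 = 0
mode signed 4b, MSB=1: 9 - 16 = -7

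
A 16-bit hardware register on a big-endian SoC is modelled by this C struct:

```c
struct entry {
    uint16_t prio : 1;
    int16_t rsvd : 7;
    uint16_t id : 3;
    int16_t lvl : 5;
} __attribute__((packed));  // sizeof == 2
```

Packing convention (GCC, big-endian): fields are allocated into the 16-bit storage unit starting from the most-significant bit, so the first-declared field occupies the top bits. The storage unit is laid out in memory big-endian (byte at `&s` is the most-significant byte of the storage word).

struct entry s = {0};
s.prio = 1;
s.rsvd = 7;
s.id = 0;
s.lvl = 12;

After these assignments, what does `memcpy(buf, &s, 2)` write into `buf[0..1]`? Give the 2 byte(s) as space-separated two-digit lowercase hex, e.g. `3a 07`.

prio (1b) val=1 bits=0x1 at bit 15: 0x8000
rsvd (7b) val=7 bits=0x7 at bit 8: 0x8700
id (3b) val=0 bits=0x0 at bit 5: 0x8700
lvl (5b) val=12 bits=0xc at bit 0: 0x870c
word = 0x870c → big-endian bytes:
  [0]=0x87  [1]=0x0c

87 0c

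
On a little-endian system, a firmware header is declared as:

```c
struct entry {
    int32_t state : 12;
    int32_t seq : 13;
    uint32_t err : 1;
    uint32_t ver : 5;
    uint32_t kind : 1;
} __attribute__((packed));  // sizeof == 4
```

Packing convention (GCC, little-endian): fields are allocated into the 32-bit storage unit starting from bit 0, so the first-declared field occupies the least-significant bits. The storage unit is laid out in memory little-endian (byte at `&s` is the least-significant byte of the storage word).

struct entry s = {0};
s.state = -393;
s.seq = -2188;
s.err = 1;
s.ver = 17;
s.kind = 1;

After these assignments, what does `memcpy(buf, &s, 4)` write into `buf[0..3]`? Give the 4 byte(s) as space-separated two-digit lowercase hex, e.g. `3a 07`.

77 4e 77 c7

[0+:12] state=-393 & 0xfff = 0xe77; word=0x00000e77
[12+:13] seq=-2188 & 0x1fff = 0x1774; word=0x01774e77
[25+:1] err=1 & 0x1 = 0x1; word=0x03774e77
[26+:5] ver=17 & 0x1f = 0x11; word=0x47774e77
[31+:1] kind=1 & 0x1 = 0x1; word=0xc7774e77
word = 0xc7774e77 → little-endian bytes:
  [0]=0x77  [1]=0x4e  [2]=0x77  [3]=0xc7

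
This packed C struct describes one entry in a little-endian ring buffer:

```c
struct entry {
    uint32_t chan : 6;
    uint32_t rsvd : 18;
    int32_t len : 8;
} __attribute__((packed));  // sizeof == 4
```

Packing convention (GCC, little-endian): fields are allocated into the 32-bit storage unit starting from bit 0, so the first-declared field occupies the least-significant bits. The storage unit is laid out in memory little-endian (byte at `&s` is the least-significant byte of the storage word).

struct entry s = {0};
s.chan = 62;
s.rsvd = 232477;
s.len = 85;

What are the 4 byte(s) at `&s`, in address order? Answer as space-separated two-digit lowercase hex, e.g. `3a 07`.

7e 07 e3 55

chan:6 = 62 → 0x3e << 0 → word 0x0000003e
rsvd:18 = 232477 → 0x38c1d << 6 → word 0x00e3077e
len:8 = 85 → 0x55 << 24 → word 0x55e3077e
word = 0x55e3077e → little-endian bytes:
  [0]=0x7e  [1]=0x07  [2]=0xe3  [3]=0x55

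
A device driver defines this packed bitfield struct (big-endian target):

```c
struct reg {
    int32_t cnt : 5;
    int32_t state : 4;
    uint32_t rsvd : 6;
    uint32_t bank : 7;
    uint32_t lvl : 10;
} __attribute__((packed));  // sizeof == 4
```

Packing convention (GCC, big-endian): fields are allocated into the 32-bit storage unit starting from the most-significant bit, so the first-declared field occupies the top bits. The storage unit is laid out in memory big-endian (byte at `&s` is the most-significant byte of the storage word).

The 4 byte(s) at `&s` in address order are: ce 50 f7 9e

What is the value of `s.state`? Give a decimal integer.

[0]=0xce [1]=0x50 [2]=0xf7 [3]=0x9e (big-endian) → word 0xce50f79e
cnt [27+:5] = (word>>27) & 0x1f = 25
state [23+:4] = (word>>23) & 0xf = 12  ←
rsvd [17+:6] = (word>>17) & 0x3f = 40
bank [10+:7] = (word>>10) & 0x7f = 61
lvl [0+:10] = (word>>0) & 0x3ff = 926
state signed 4b, MSB=1: 12 - 16 = -4

-4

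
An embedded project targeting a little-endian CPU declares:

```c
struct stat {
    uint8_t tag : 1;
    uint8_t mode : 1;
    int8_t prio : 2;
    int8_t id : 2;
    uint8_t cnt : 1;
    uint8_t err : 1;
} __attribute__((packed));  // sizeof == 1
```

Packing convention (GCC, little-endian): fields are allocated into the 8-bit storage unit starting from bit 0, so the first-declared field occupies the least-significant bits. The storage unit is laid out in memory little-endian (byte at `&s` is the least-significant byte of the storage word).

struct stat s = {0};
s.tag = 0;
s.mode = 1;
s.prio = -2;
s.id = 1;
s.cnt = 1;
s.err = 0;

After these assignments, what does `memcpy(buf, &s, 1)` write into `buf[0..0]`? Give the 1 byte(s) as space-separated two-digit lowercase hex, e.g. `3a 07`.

5a

tag (1b) val=0 bits=0x0 at bit 0: 0x00
mode (1b) val=1 bits=0x1 at bit 1: 0x02
prio (2b) val=-2 bits=0x2 at bit 2: 0x0a
id (2b) val=1 bits=0x1 at bit 4: 0x1a
cnt (1b) val=1 bits=0x1 at bit 6: 0x5a
err (1b) val=0 bits=0x0 at bit 7: 0x5a
word = 0x5a → little-endian bytes:
  [0]=0x5a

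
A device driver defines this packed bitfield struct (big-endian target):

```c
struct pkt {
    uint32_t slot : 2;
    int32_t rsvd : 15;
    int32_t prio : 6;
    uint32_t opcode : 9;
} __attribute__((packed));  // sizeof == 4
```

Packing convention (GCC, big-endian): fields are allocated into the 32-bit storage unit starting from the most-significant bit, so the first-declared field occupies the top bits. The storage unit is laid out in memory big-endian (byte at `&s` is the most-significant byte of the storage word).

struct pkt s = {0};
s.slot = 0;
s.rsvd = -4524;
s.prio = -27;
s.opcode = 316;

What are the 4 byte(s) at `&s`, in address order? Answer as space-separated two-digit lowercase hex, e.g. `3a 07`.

slot:2 = 0 → 0x0 << 30 → word 0x00000000
rsvd:15 = -4524 → 0x6e54 << 15 → word 0x372a0000
prio:6 = -27 → 0x25 << 9 → word 0x372a4a00
opcode:9 = 316 → 0x13c << 0 → word 0x372a4b3c
word = 0x372a4b3c → big-endian bytes:
  [0]=0x37  [1]=0x2a  [2]=0x4b  [3]=0x3c

37 2a 4b 3c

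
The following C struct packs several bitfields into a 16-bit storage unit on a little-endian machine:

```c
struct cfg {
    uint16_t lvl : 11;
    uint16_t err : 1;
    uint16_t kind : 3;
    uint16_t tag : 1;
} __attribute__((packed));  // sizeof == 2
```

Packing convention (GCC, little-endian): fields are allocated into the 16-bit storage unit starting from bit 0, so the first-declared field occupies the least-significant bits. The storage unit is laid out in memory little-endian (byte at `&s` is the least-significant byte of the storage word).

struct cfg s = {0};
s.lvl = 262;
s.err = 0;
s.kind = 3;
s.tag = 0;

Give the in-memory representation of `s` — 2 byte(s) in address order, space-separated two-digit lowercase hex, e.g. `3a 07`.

lvl:11 = 262 → 0x106 << 0 → word 0x0106
err:1 = 0 → 0x0 << 11 → word 0x0106
kind:3 = 3 → 0x3 << 12 → word 0x3106
tag:1 = 0 → 0x0 << 15 → word 0x3106
word = 0x3106 → little-endian bytes:
  [0]=0x06  [1]=0x31

06 31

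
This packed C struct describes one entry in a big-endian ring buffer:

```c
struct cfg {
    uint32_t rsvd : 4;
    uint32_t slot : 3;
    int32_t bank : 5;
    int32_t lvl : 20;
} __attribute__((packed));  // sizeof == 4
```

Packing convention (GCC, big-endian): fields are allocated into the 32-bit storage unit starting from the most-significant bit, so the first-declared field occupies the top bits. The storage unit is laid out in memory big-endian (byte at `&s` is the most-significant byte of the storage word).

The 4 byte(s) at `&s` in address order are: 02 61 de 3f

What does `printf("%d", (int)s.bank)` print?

[0]=0x02 [1]=0x61 [2]=0xde [3]=0x3f (big-endian) → word 0x0261de3f
rsvd [28+:4] = (word>>28) & 0xf = 0
slot [25+:3] = (word>>25) & 0x7 = 1
bank [20+:5] = (word>>20) & 0x1f = 6  ←
lvl [0+:20] = (word>>0) & 0xfffff = 122431
bank signed 5b, MSB=0: value = 6

6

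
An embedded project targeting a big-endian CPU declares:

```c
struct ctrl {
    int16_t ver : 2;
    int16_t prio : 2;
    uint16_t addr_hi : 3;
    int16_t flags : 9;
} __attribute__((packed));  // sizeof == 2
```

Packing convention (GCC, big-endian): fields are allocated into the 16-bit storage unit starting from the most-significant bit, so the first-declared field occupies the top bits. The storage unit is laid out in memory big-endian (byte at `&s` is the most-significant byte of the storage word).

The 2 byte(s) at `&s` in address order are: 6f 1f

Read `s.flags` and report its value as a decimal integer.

[0]=0x6f [1]=0x1f (big-endian) → word 0x6f1f
ver:2 @ bit 14 → (0x6f1f>>14)&0x3 = 0x1
prio:2 @ bit 12 → (0x6f1f>>12)&0x3 = 0x2
addr_hi:3 @ bit 9 → (0x6f1f>>9)&0x7 = 0x7
flags:9 @ bit 0 → (0x6f1f>>0)&0x1ff = 0x11f  ←
flags signed 9b, MSB=1: 287 - 512 = -225

-225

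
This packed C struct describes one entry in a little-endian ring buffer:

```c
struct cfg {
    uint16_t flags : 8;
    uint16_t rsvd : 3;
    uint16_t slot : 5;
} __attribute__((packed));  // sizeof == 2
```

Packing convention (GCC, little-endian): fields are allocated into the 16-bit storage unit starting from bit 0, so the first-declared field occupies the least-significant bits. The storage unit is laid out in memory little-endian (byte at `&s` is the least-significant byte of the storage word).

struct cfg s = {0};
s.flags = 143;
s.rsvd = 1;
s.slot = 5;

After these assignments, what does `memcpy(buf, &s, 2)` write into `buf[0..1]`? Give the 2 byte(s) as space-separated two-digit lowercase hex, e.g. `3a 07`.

flags (8b) val=143 bits=0x8f at bit 0: 0x008f
rsvd (3b) val=1 bits=0x1 at bit 8: 0x018f
slot (5b) val=5 bits=0x5 at bit 11: 0x298f
word = 0x298f → little-endian bytes:
  [0]=0x8f  [1]=0x29

8f 29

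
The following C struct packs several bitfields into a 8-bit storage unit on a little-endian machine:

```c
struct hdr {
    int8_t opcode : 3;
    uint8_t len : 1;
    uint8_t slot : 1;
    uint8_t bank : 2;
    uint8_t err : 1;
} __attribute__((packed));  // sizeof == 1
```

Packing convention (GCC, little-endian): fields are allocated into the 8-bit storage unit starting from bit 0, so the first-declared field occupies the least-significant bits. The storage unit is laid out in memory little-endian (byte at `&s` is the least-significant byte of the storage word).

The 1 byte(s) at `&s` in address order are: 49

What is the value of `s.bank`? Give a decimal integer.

[0]=0x49 (little-endian) → word 0x49
opcode:3 @ bit 0 → (0x49>>0)&0x7 = 0x1
len:1 @ bit 3 → (0x49>>3)&0x1 = 0x1
slot:1 @ bit 4 → (0x49>>4)&0x1 = 0x0
bank:2 @ bit 5 → (0x49>>5)&0x3 = 0x2  ←
err:1 @ bit 7 → (0x49>>7)&0x1 = 0x0

2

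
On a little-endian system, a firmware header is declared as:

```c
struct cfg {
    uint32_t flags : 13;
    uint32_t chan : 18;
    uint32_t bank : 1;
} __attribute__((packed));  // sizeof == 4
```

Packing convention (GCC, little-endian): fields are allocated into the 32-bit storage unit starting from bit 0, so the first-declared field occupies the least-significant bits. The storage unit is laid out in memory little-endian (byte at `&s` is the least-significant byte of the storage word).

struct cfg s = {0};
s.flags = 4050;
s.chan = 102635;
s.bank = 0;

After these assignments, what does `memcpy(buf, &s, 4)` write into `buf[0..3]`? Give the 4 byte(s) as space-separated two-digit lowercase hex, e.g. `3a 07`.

flags:13 = 4050 → 0xfd2 << 0 → word 0x00000fd2
chan:18 = 102635 → 0x190eb << 13 → word 0x321d6fd2
bank:1 = 0 → 0x0 << 31 → word 0x321d6fd2
word = 0x321d6fd2 → little-endian bytes:
  [0]=0xd2  [1]=0x6f  [2]=0x1d  [3]=0x32

d2 6f 1d 32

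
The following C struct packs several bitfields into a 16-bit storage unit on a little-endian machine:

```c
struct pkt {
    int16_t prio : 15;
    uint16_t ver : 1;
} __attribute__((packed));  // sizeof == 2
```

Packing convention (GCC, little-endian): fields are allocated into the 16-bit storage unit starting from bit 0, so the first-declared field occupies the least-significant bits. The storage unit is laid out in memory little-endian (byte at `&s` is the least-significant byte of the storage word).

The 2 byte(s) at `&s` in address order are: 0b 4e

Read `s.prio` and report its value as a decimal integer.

-12789

[0]=0x0b [1]=0x4e (little-endian) → word 0x4e0b
prio:15 @ bit 0 → (0x4e0b>>0)&0x7fff = 0x4e0b  ←
ver:1 @ bit 15 → (0x4e0b>>15)&0x1 = 0x0
prio signed 15b, MSB=1: 19979 - 32768 = -12789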